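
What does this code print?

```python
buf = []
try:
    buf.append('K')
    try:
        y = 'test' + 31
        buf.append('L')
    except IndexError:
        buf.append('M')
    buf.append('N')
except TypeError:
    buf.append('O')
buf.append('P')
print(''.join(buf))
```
KOP

Inner handler doesn't match, propagates to outer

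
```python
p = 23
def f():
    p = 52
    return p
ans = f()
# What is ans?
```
52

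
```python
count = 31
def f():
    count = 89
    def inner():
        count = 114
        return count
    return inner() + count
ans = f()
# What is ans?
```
203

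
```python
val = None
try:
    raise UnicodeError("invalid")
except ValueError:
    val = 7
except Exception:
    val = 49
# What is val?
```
7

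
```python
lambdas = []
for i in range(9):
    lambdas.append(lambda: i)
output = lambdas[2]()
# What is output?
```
8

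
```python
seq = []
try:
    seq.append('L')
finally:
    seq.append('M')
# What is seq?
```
['L', 'M']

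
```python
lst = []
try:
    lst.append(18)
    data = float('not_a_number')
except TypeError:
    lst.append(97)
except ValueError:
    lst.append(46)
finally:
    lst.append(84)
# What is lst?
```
[18, 46, 84]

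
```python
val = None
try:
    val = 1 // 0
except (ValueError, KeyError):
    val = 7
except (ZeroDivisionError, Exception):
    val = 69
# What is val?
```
69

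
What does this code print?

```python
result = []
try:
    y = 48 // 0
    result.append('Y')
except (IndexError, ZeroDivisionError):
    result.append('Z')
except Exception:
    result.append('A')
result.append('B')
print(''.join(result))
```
ZB

ZeroDivisionError matches tuple containing it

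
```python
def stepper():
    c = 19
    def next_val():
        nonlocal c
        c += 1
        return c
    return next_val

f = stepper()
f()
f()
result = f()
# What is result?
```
22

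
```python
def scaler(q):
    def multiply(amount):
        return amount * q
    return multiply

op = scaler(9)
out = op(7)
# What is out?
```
63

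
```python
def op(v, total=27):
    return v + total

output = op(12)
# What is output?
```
39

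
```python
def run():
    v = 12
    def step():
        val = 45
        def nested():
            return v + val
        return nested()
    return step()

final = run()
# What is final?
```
57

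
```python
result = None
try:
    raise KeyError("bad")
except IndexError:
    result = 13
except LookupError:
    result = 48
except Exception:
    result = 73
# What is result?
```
48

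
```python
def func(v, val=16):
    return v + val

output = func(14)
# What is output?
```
30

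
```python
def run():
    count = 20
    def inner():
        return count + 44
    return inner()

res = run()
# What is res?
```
64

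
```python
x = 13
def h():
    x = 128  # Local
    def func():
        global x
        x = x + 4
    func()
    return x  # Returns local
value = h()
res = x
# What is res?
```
17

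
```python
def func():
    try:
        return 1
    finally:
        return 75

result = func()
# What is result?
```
75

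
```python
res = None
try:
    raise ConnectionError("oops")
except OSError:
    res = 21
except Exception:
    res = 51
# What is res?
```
21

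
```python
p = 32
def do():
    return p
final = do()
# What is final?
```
32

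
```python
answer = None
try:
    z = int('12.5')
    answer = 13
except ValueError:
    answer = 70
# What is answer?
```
70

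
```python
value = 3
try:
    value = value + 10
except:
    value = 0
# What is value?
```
13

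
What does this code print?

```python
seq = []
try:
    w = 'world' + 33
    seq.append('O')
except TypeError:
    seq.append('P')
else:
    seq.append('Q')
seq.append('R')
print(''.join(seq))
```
PR

else block skipped when exception is caught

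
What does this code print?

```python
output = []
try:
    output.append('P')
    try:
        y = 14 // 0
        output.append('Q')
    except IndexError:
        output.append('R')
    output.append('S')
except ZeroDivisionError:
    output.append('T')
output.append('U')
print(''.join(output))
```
PTU

Inner handler doesn't match, propagates to outer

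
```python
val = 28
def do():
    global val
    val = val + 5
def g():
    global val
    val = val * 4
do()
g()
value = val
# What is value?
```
132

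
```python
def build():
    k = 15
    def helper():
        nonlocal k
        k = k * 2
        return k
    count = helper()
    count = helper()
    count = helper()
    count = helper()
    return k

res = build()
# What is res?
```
240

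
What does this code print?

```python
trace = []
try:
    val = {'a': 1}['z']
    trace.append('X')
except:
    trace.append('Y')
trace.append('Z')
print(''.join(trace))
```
YZ

Exception raised in try, caught by bare except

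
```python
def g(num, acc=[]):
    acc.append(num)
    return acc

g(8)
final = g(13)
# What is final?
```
[8, 13]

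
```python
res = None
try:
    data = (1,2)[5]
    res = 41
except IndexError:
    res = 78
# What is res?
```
78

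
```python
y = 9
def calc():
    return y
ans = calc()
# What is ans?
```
9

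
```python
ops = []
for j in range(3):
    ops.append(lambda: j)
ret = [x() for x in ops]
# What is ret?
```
[2, 2, 2]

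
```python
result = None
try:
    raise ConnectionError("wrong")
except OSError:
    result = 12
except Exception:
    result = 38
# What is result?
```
12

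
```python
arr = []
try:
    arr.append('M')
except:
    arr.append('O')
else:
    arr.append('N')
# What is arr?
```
['M', 'N']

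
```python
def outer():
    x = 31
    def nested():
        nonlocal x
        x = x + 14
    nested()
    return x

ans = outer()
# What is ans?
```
45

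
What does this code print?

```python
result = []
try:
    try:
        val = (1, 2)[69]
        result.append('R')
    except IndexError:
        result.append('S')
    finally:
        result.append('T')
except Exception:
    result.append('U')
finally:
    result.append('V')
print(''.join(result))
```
STV

Both finally blocks run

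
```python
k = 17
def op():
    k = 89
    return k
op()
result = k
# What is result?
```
17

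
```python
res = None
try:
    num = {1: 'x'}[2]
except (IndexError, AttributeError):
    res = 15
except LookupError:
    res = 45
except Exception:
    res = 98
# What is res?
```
45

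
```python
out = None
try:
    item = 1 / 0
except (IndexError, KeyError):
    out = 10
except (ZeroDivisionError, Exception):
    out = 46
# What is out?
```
46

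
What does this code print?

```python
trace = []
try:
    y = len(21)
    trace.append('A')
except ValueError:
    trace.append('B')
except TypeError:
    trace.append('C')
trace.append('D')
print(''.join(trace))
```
CD

TypeError is caught by its specific handler, not ValueError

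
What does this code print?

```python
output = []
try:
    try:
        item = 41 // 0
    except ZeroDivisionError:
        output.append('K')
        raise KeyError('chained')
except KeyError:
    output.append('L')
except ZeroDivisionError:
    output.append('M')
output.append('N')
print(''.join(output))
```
KLN

KeyError raised and caught, original ZeroDivisionError not re-raised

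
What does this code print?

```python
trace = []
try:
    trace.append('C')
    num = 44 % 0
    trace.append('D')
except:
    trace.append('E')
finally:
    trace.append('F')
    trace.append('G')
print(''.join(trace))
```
CEFG

Code before exception runs, then except, then all of finally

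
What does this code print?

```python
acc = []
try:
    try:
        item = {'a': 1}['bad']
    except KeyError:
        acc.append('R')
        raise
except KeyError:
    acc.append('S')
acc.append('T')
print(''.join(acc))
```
RST

raise without argument re-raises current exception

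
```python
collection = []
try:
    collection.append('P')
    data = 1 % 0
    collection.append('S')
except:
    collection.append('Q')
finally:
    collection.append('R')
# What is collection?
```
['P', 'Q', 'R']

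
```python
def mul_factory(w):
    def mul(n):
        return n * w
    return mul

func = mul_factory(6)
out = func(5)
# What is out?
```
30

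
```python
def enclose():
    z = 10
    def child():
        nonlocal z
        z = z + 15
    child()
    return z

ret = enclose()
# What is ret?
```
25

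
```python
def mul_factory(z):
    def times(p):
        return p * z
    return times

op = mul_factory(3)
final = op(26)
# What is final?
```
78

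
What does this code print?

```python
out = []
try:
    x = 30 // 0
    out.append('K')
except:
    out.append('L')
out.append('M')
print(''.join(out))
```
LM

Exception raised in try, caught by bare except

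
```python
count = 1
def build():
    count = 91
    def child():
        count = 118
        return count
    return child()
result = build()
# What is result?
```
118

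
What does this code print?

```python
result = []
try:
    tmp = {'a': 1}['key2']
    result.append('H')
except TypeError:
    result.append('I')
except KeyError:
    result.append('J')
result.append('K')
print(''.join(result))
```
JK

KeyError is caught by its specific handler, not TypeError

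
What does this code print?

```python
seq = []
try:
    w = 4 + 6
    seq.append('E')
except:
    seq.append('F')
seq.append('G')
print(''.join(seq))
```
EG

No exception, try block completes normally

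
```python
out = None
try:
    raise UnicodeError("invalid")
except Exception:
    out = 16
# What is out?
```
16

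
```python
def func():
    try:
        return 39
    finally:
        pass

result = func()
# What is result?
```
39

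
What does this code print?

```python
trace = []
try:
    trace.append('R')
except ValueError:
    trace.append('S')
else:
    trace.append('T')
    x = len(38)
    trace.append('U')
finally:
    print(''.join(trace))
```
RT

Try succeeds, else appends 'T', TypeError in else is uncaught, finally prints before exception propagates ('U' never appended)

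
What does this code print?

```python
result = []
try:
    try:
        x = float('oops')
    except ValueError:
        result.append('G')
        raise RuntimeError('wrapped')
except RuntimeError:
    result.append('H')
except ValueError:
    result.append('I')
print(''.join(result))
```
GH

New RuntimeError raised, caught by outer RuntimeError handler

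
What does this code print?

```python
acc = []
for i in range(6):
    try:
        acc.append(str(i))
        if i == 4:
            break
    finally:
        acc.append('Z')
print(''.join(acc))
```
0Z1Z2Z3Z4Z

finally runs even when breaking out of loop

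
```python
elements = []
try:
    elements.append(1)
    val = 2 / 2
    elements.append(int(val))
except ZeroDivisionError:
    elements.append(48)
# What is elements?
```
[1, 1]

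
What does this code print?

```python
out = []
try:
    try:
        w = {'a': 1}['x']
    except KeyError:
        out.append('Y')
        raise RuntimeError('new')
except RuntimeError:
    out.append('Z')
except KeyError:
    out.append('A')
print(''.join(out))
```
YZ

New RuntimeError raised, caught by outer RuntimeError handler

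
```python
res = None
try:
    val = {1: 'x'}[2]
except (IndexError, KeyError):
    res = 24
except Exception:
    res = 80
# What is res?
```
24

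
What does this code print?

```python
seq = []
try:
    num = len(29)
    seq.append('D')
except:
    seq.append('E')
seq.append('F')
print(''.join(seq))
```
EF

Exception raised in try, caught by bare except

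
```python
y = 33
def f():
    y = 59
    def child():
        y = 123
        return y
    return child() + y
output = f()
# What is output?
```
182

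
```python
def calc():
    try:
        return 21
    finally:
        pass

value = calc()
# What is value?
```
21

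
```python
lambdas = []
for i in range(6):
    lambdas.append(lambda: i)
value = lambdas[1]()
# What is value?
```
5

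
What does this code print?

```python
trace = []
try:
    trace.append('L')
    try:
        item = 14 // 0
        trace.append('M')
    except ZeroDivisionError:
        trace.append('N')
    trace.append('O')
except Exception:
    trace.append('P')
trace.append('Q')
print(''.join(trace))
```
LNOQ

Inner exception caught by inner handler, outer continues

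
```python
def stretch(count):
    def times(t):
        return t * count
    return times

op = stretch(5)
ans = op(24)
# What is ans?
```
120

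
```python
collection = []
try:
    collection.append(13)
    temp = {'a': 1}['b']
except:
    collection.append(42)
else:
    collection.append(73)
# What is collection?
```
[13, 42]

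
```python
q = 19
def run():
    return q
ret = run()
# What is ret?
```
19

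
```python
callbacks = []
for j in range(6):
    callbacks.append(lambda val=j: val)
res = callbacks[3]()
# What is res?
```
3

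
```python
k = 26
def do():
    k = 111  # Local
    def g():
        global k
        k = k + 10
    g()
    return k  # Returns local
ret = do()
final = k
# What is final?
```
36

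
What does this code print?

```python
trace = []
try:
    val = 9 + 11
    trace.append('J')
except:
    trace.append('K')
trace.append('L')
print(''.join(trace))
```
JL

No exception, try block completes normally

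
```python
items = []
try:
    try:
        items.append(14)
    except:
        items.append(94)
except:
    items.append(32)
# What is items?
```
[14]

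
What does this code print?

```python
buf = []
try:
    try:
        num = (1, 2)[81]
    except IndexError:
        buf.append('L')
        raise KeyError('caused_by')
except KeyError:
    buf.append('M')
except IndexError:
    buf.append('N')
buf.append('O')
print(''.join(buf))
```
LMO

KeyError raised and caught, original IndexError not re-raised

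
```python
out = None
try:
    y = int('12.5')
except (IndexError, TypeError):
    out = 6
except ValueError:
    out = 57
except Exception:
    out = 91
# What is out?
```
57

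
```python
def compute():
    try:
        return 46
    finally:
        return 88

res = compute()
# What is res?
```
88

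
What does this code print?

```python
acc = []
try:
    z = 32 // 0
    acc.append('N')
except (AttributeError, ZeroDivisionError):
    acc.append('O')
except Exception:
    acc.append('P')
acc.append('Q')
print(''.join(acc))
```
OQ

ZeroDivisionError matches tuple containing it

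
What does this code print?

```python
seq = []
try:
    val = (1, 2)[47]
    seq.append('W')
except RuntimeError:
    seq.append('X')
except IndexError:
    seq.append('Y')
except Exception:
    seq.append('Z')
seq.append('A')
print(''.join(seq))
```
YA

IndexError matches before generic Exception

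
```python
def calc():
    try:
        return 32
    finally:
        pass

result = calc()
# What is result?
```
32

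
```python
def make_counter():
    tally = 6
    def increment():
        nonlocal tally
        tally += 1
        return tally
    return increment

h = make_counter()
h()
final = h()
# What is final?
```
8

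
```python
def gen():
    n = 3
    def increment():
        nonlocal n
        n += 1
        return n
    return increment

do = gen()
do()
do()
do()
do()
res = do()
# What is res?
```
8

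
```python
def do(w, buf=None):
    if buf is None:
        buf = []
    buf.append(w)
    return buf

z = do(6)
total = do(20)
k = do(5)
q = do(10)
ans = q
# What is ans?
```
[10]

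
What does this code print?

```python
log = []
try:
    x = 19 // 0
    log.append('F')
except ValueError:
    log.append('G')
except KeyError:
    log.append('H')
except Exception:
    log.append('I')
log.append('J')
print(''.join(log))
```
IJ

ZeroDivisionError not specifically caught, falls to Exception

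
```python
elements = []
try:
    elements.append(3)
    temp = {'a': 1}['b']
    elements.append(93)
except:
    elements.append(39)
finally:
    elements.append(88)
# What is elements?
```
[3, 39, 88]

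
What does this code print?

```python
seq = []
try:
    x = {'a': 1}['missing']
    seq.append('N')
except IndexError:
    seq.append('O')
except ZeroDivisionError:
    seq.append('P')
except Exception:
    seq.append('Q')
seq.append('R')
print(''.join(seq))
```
QR

KeyError not specifically caught, falls to Exception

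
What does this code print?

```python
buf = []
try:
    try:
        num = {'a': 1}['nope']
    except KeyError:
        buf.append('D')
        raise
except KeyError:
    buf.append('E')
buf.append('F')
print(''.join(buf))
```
DEF

raise without argument re-raises current exception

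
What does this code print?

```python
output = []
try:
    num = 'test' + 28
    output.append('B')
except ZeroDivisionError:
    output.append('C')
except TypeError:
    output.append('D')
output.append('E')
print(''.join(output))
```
DE

TypeError is caught by its specific handler, not ZeroDivisionError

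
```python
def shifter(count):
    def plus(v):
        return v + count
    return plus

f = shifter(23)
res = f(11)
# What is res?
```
34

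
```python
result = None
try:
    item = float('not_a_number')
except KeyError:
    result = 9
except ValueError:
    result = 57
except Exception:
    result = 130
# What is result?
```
57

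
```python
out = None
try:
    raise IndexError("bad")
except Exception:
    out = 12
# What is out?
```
12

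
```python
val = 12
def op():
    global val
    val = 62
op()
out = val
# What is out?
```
62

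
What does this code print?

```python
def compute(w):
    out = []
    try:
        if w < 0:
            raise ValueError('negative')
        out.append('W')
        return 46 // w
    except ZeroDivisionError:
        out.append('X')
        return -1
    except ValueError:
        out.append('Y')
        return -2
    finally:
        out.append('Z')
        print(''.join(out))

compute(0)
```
WXZ

w=0 causes ZeroDivisionError, caught, finally prints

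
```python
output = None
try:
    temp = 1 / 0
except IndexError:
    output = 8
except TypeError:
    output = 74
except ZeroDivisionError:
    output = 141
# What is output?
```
141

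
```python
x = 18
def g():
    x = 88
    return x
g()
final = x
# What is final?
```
18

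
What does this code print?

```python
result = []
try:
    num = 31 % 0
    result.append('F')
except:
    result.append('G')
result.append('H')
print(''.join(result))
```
GH

Exception raised in try, caught by bare except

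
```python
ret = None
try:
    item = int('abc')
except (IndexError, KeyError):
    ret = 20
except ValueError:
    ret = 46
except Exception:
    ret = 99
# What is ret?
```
46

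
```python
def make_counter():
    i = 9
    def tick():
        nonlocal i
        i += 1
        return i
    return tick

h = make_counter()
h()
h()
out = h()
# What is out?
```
12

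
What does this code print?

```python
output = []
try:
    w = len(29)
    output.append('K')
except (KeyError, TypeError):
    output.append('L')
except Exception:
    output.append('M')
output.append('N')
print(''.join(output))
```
LN

TypeError matches tuple containing it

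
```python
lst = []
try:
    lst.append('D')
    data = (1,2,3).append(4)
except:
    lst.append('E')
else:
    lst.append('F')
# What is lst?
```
['D', 'E']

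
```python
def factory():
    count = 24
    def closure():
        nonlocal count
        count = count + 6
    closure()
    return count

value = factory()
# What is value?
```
30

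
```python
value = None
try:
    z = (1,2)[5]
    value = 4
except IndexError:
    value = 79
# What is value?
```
79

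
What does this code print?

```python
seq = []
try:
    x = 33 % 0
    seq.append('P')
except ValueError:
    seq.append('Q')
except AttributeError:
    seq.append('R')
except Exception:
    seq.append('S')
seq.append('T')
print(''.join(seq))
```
ST

ZeroDivisionError not specifically caught, falls to Exception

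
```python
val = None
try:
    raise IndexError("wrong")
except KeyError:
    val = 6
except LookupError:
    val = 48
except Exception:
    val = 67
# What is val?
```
48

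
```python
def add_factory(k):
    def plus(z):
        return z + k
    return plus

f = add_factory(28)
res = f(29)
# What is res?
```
57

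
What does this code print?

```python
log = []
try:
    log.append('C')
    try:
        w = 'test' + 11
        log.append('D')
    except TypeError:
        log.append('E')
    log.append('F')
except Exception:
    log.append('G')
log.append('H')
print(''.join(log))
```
CEFH

Inner exception caught by inner handler, outer continues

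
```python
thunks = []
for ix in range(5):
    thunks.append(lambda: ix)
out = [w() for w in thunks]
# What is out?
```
[4, 4, 4, 4, 4]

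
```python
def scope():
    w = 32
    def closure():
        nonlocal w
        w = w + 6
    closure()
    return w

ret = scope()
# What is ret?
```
38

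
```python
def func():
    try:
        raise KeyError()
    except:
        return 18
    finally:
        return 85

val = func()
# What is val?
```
85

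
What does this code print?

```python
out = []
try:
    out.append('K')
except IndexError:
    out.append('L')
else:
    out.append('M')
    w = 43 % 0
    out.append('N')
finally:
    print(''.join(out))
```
KM

Try succeeds, else appends 'M', ZeroDivisionError in else is uncaught, finally prints before exception propagates ('N' never appended)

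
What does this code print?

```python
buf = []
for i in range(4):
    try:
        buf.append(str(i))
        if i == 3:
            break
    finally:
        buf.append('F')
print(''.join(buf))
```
0F1F2F3F

finally runs even when breaking out of loop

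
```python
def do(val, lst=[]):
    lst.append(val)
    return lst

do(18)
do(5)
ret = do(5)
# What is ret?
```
[18, 5, 5]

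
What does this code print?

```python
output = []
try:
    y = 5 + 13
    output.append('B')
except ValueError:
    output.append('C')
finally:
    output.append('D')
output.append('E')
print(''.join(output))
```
BDE

finally runs after normal execution too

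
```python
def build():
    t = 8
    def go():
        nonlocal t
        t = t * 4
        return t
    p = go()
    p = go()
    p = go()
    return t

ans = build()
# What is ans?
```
512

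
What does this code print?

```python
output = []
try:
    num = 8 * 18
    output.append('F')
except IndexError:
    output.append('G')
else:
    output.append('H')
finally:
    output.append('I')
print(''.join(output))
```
FHI

else runs before finally when no exception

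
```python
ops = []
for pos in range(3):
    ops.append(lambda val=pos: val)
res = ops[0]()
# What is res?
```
0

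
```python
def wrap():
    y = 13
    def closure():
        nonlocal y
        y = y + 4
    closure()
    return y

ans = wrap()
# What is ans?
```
17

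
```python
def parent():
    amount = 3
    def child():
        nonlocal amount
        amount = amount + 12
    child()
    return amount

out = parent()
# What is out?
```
15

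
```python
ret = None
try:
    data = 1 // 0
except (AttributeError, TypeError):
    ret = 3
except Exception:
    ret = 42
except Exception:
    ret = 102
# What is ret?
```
42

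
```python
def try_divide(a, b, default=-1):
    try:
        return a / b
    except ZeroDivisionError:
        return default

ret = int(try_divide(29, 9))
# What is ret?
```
3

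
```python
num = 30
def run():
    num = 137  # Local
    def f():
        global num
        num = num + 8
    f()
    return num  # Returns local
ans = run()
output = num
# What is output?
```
38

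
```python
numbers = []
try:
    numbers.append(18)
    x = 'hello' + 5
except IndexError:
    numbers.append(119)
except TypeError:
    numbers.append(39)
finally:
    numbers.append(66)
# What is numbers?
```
[18, 39, 66]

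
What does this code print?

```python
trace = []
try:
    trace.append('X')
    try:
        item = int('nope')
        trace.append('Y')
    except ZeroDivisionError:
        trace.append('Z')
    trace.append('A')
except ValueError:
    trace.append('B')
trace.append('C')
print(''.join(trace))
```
XBC

Inner handler doesn't match, propagates to outer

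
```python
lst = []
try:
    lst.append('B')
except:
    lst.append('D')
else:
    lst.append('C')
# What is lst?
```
['B', 'C']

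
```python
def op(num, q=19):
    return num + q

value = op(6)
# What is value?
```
25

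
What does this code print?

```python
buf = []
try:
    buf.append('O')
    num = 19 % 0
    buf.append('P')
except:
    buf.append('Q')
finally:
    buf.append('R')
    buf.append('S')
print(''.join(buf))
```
OQRS

Code before exception runs, then except, then all of finally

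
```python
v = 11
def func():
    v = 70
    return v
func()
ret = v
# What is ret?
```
11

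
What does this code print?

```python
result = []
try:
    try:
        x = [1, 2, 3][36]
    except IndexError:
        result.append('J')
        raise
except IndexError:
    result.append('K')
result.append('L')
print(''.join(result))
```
JKL

raise without argument re-raises current exception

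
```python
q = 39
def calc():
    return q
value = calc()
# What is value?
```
39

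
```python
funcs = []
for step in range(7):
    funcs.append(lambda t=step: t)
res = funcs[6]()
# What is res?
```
6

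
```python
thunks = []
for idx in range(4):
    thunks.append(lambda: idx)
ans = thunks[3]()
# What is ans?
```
3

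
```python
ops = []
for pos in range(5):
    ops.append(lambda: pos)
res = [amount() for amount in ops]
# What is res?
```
[4, 4, 4, 4, 4]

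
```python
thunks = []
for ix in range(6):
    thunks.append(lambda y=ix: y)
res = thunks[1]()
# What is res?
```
1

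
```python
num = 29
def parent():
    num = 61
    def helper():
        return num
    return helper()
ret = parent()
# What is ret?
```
61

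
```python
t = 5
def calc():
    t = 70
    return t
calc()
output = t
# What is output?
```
5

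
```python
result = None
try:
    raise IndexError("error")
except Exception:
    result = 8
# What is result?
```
8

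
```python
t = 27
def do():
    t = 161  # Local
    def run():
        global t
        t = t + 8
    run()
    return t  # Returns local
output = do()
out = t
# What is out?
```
35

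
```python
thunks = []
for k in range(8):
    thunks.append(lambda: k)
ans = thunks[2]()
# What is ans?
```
7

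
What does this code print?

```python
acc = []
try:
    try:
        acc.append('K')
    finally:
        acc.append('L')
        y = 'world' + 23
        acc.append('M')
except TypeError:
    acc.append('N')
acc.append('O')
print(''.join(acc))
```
KLNO

Exception in inner finally caught by outer except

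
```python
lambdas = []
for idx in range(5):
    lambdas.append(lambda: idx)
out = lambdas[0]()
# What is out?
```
4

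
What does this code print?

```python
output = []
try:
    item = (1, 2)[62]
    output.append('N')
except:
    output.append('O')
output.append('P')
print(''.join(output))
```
OP

Exception raised in try, caught by bare except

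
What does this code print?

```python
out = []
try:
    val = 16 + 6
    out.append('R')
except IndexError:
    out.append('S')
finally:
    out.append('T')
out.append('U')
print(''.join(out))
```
RTU

finally runs after normal execution too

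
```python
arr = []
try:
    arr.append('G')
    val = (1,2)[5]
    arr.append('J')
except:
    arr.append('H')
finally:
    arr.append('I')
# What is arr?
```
['G', 'H', 'I']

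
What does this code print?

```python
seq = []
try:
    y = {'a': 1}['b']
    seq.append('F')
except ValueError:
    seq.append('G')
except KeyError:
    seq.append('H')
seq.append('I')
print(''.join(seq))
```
HI

KeyError is caught by its specific handler, not ValueError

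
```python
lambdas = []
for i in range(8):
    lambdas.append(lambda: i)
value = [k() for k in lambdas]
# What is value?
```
[7, 7, 7, 7, 7, 7, 7, 7]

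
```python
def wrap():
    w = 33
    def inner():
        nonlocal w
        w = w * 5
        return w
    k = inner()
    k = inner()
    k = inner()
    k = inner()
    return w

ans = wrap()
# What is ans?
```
20625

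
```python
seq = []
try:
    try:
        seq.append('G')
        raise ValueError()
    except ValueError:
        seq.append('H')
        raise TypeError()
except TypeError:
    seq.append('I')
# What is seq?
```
['G', 'H', 'I']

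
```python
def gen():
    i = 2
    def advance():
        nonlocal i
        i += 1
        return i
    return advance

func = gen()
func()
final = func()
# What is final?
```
4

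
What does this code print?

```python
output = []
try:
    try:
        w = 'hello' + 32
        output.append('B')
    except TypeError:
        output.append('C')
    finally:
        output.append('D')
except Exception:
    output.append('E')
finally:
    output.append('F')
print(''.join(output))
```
CDF

Both finally blocks run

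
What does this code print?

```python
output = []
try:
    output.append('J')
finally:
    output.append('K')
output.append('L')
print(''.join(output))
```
JKL

try/finally without except, no exception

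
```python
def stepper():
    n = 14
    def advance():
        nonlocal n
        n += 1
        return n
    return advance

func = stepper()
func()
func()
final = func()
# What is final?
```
17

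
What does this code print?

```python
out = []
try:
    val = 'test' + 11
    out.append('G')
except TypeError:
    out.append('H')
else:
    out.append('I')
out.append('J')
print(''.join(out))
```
HJ

else block skipped when exception is caught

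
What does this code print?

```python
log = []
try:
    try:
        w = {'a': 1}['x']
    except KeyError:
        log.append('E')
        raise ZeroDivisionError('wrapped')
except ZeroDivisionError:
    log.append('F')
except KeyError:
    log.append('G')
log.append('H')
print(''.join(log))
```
EFH

ZeroDivisionError raised and caught, original KeyError not re-raised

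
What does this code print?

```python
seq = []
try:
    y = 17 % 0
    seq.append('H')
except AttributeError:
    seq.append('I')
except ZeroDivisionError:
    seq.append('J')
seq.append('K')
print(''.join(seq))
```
JK

ZeroDivisionError is caught by its specific handler, not AttributeError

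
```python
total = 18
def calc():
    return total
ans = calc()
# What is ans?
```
18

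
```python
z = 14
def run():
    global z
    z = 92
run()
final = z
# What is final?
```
92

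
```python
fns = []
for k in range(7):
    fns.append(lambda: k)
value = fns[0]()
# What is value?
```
6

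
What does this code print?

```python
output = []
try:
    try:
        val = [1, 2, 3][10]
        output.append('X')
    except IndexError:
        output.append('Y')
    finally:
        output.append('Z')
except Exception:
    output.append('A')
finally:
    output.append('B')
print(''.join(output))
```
YZB

Both finally blocks run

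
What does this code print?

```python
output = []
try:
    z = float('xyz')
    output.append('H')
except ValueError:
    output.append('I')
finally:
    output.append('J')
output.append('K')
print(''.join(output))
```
IJK

finally always runs, even after exception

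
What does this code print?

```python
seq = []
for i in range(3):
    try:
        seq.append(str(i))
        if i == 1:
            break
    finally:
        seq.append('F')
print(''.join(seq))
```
0F1F

finally runs even when breaking out of loop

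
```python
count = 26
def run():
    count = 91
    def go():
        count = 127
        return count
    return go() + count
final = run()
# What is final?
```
218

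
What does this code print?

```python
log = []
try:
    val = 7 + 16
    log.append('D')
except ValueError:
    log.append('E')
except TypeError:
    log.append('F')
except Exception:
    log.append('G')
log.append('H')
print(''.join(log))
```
DH

No exception, try block completes normally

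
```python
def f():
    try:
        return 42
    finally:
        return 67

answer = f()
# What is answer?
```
67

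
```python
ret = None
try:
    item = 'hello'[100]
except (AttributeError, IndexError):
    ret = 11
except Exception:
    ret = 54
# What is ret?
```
11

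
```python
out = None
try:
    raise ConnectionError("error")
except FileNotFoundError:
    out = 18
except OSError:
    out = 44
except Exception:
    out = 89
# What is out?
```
44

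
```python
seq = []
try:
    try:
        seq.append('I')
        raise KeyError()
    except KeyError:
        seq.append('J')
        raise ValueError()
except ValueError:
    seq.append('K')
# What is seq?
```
['I', 'J', 'K']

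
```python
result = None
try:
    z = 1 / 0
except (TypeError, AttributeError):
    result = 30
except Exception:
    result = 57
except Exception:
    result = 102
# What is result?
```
57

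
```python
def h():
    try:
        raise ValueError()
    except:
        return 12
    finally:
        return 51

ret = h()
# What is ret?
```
51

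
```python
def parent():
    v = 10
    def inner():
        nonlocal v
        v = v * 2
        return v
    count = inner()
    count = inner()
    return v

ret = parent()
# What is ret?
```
40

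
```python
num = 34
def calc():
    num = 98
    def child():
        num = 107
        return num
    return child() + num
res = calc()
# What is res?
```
205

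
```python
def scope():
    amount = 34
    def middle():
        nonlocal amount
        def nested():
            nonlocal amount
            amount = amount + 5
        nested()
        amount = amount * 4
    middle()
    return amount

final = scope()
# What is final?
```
156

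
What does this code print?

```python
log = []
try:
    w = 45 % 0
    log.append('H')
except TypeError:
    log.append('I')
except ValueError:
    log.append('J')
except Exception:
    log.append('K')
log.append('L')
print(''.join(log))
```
KL

ZeroDivisionError not specifically caught, falls to Exception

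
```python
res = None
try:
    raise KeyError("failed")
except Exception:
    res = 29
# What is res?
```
29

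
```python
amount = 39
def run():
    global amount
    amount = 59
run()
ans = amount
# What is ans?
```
59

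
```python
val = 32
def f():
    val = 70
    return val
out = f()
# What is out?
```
70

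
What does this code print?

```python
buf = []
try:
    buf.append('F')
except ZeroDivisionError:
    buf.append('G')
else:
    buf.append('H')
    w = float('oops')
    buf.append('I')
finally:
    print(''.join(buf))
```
FH

Try succeeds, else appends 'H', ValueError in else is uncaught, finally prints before exception propagates ('I' never appended)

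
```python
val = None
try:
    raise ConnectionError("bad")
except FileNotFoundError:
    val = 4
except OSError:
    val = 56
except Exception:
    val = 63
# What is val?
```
56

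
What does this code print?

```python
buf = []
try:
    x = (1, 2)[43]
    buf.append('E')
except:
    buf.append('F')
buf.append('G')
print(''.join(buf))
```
FG

Exception raised in try, caught by bare except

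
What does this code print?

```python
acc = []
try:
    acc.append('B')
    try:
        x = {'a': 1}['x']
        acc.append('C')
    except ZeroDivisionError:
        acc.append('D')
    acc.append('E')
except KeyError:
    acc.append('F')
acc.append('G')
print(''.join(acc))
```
BFG

Inner handler doesn't match, propagates to outer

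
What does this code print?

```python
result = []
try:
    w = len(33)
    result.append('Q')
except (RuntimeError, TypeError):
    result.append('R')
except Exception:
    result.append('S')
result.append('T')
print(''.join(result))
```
RT

TypeError matches tuple containing it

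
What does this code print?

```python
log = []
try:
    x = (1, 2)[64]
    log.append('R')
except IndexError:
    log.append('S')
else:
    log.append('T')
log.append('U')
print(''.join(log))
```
SU

else block skipped when exception is caught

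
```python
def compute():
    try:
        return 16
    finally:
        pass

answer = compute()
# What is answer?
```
16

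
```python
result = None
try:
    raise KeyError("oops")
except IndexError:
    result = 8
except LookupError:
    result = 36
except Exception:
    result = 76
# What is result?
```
36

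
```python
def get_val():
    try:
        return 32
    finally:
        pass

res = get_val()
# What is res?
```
32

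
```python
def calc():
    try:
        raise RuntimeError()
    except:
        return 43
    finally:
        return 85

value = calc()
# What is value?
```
85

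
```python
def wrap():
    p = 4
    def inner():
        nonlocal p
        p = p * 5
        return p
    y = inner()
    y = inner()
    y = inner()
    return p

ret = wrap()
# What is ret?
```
500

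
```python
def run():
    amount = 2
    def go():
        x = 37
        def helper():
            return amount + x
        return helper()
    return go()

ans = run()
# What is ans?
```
39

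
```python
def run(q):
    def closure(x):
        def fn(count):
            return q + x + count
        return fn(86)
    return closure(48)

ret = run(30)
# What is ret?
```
164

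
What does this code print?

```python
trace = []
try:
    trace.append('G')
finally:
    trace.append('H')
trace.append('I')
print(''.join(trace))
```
GHI

try/finally without except, no exception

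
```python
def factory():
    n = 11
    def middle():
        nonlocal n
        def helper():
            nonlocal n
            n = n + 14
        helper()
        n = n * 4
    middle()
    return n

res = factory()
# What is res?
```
100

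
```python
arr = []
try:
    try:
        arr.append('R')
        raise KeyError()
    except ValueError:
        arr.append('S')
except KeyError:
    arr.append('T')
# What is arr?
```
['R', 'T']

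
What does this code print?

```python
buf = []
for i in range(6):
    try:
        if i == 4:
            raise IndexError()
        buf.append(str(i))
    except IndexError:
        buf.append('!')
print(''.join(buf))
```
0123!5

Exception on i=4 caught, loop continues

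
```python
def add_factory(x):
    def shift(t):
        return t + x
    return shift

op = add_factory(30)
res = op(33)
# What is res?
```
63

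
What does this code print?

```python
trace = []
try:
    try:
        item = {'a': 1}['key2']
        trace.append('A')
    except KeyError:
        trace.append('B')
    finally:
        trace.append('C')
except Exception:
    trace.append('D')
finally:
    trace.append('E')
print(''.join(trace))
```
BCE

Both finally blocks run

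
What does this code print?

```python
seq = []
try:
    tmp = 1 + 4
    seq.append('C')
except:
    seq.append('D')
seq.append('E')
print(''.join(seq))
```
CE

No exception, try block completes normally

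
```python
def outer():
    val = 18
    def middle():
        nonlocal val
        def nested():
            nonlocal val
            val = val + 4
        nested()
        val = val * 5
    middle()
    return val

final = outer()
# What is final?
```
110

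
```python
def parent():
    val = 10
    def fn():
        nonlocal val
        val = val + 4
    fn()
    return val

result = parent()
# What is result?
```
14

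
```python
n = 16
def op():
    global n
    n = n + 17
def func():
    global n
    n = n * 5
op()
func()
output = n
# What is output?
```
165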